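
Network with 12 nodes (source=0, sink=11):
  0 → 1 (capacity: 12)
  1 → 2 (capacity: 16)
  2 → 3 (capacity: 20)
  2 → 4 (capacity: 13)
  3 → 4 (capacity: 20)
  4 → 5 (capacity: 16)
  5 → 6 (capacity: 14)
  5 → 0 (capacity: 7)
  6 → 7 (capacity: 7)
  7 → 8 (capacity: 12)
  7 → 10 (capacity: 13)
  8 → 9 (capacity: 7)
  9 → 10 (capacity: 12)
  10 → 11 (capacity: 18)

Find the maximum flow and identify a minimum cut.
Max flow = 7, Min cut edges: (6,7)

Maximum flow: 7
Minimum cut: (6,7)
Partition: S = [0, 1, 2, 3, 4, 5, 6], T = [7, 8, 9, 10, 11]

Max-flow min-cut theorem verified: both equal 7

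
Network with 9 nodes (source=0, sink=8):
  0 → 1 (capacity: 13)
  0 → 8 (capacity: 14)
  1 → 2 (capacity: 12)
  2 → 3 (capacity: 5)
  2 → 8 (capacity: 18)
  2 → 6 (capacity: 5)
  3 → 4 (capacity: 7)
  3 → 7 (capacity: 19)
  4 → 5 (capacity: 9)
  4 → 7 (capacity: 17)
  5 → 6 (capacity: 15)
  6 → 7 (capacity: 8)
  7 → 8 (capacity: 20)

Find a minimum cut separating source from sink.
Min cut value = 26, edges: (0,8), (1,2)

Min cut value: 26
Partition: S = [0, 1], T = [2, 3, 4, 5, 6, 7, 8]
Cut edges: (0,8), (1,2)

By max-flow min-cut theorem, max flow = min cut = 26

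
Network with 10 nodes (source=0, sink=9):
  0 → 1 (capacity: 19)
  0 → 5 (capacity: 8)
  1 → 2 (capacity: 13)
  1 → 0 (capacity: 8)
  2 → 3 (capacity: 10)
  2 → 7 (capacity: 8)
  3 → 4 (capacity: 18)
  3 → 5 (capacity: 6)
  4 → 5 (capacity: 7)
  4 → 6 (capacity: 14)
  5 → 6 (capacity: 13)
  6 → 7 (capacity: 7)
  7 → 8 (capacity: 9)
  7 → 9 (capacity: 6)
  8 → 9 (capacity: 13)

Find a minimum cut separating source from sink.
Min cut value = 15, edges: (7,8), (7,9)

Min cut value: 15
Partition: S = [0, 1, 2, 3, 4, 5, 6, 7], T = [8, 9]
Cut edges: (7,8), (7,9)

By max-flow min-cut theorem, max flow = min cut = 15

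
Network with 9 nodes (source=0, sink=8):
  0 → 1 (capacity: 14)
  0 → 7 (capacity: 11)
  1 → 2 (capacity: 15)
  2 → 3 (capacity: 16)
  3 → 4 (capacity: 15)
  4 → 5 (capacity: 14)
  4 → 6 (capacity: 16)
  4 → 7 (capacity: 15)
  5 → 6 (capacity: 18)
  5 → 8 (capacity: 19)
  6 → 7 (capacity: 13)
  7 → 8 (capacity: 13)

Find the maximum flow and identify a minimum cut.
Max flow = 25, Min cut edges: (0,1), (0,7)

Maximum flow: 25
Minimum cut: (0,1), (0,7)
Partition: S = [0], T = [1, 2, 3, 4, 5, 6, 7, 8]

Max-flow min-cut theorem verified: both equal 25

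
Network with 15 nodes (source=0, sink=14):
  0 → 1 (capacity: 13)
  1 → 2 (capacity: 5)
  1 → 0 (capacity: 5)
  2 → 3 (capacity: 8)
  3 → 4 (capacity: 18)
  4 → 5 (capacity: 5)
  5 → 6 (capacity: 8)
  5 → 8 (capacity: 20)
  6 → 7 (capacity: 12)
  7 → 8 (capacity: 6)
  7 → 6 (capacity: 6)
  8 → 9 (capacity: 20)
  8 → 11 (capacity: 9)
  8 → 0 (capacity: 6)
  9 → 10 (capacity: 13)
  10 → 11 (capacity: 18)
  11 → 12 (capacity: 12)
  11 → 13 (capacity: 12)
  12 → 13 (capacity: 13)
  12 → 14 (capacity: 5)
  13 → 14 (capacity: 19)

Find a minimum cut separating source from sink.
Min cut value = 5, edges: (4,5)

Min cut value: 5
Partition: S = [0, 1, 2, 3, 4], T = [5, 6, 7, 8, 9, 10, 11, 12, 13, 14]
Cut edges: (4,5)

By max-flow min-cut theorem, max flow = min cut = 5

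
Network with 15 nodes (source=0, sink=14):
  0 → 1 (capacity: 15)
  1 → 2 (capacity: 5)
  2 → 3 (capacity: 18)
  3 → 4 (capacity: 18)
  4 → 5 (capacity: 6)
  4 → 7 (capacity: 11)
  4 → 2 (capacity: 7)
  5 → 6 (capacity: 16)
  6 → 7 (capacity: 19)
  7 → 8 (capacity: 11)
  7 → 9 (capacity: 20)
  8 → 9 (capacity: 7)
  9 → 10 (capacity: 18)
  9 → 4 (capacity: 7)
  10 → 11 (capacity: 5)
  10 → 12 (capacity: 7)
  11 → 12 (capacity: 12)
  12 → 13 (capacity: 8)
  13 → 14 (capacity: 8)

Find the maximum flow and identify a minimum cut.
Max flow = 5, Min cut edges: (1,2)

Maximum flow: 5
Minimum cut: (1,2)
Partition: S = [0, 1], T = [2, 3, 4, 5, 6, 7, 8, 9, 10, 11, 12, 13, 14]

Max-flow min-cut theorem verified: both equal 5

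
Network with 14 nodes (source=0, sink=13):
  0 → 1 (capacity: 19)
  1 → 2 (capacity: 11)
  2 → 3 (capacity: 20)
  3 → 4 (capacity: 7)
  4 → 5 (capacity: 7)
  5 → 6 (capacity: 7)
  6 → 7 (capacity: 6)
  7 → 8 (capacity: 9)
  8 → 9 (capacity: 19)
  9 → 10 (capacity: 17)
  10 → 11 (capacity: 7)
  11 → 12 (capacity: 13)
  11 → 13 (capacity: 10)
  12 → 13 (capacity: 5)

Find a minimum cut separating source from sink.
Min cut value = 6, edges: (6,7)

Min cut value: 6
Partition: S = [0, 1, 2, 3, 4, 5, 6], T = [7, 8, 9, 10, 11, 12, 13]
Cut edges: (6,7)

By max-flow min-cut theorem, max flow = min cut = 6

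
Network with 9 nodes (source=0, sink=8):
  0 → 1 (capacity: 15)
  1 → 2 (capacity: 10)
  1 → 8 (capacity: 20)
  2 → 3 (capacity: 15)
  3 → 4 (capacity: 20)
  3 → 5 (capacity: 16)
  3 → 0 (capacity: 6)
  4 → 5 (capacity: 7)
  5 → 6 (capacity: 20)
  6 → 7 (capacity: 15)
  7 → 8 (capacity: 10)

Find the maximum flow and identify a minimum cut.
Max flow = 15, Min cut edges: (0,1)

Maximum flow: 15
Minimum cut: (0,1)
Partition: S = [0], T = [1, 2, 3, 4, 5, 6, 7, 8]

Max-flow min-cut theorem verified: both equal 15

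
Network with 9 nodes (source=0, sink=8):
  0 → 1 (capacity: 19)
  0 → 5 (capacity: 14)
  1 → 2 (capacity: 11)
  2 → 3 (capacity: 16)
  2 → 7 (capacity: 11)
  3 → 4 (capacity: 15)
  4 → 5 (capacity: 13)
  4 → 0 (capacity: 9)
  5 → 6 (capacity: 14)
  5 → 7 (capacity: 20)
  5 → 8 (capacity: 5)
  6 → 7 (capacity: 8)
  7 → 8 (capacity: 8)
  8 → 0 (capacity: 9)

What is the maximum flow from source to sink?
Maximum flow = 13

Max flow: 13

Flow assignment:
  0 → 5: 13/14
  5 → 7: 8/20
  5 → 8: 5/5
  7 → 8: 8/8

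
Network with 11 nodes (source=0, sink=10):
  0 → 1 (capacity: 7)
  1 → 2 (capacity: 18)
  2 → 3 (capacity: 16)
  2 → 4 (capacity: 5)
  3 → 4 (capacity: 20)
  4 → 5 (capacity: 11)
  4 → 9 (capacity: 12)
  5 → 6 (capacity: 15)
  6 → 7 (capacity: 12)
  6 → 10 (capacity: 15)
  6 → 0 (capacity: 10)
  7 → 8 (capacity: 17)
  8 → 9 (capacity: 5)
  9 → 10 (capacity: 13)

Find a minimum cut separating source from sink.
Min cut value = 7, edges: (0,1)

Min cut value: 7
Partition: S = [0], T = [1, 2, 3, 4, 5, 6, 7, 8, 9, 10]
Cut edges: (0,1)

By max-flow min-cut theorem, max flow = min cut = 7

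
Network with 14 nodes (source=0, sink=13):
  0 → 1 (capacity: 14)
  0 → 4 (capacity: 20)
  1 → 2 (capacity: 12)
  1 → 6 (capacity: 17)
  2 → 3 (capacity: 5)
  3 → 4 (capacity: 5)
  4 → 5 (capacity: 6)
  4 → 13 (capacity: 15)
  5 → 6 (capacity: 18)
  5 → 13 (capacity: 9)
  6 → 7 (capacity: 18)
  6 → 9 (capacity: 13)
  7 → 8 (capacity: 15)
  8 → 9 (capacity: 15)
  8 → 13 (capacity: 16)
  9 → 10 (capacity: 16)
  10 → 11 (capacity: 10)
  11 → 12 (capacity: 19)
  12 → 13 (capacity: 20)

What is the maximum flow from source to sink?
Maximum flow = 34

Max flow: 34

Flow assignment:
  0 → 1: 14/14
  0 → 4: 20/20
  1 → 2: 1/12
  1 → 6: 13/17
  2 → 3: 1/5
  3 → 4: 1/5
  4 → 5: 6/6
  4 → 13: 15/15
  5 → 13: 6/9
  6 → 7: 13/18
  7 → 8: 13/15
  8 → 13: 13/16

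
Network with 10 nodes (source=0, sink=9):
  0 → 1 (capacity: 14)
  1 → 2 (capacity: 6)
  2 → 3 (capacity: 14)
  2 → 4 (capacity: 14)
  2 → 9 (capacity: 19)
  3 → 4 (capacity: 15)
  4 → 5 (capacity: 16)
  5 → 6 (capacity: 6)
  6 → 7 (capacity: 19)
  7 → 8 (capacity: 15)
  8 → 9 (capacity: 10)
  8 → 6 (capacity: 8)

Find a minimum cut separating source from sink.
Min cut value = 6, edges: (1,2)

Min cut value: 6
Partition: S = [0, 1], T = [2, 3, 4, 5, 6, 7, 8, 9]
Cut edges: (1,2)

By max-flow min-cut theorem, max flow = min cut = 6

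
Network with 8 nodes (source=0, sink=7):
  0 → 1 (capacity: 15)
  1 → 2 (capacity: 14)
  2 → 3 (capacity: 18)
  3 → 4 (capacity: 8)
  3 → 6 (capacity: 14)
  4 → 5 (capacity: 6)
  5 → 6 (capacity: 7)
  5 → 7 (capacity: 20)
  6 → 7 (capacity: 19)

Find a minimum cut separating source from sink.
Min cut value = 14, edges: (1,2)

Min cut value: 14
Partition: S = [0, 1], T = [2, 3, 4, 5, 6, 7]
Cut edges: (1,2)

By max-flow min-cut theorem, max flow = min cut = 14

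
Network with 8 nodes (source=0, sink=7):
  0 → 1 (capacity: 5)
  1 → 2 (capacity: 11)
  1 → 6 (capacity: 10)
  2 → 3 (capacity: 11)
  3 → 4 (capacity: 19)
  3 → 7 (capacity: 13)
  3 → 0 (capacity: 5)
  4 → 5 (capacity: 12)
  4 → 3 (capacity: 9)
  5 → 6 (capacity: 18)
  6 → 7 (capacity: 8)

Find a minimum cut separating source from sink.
Min cut value = 5, edges: (0,1)

Min cut value: 5
Partition: S = [0], T = [1, 2, 3, 4, 5, 6, 7]
Cut edges: (0,1)

By max-flow min-cut theorem, max flow = min cut = 5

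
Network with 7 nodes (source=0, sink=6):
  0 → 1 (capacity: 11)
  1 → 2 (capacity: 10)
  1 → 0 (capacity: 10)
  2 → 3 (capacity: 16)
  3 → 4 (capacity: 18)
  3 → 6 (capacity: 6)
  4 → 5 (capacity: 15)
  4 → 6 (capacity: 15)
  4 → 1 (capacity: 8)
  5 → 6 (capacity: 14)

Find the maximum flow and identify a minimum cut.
Max flow = 10, Min cut edges: (1,2)

Maximum flow: 10
Minimum cut: (1,2)
Partition: S = [0, 1], T = [2, 3, 4, 5, 6]

Max-flow min-cut theorem verified: both equal 10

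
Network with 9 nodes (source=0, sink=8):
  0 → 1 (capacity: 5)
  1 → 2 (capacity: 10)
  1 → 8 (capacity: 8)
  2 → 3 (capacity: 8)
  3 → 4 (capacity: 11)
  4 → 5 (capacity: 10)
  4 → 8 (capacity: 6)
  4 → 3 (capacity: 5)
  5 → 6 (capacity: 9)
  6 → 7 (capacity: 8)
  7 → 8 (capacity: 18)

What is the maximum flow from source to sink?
Maximum flow = 5

Max flow: 5

Flow assignment:
  0 → 1: 5/5
  1 → 8: 5/8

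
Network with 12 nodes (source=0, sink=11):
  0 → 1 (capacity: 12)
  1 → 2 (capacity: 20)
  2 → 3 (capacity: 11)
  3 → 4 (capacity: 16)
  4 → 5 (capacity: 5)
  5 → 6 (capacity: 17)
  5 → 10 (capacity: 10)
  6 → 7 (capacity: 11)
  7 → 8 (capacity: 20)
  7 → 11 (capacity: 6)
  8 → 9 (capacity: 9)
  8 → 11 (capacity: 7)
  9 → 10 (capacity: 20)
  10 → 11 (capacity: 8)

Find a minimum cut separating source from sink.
Min cut value = 5, edges: (4,5)

Min cut value: 5
Partition: S = [0, 1, 2, 3, 4], T = [5, 6, 7, 8, 9, 10, 11]
Cut edges: (4,5)

By max-flow min-cut theorem, max flow = min cut = 5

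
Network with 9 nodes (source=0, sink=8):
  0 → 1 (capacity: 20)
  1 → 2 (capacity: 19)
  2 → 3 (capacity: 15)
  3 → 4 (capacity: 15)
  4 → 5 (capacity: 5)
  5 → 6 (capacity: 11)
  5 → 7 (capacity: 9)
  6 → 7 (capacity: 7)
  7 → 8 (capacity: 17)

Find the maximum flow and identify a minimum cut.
Max flow = 5, Min cut edges: (4,5)

Maximum flow: 5
Minimum cut: (4,5)
Partition: S = [0, 1, 2, 3, 4], T = [5, 6, 7, 8]

Max-flow min-cut theorem verified: both equal 5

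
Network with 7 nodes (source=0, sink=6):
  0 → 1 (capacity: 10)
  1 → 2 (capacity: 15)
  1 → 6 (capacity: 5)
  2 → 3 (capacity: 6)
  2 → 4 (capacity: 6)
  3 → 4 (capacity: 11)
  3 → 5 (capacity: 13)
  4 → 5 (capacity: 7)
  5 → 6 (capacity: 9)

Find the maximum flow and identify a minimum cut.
Max flow = 10, Min cut edges: (0,1)

Maximum flow: 10
Minimum cut: (0,1)
Partition: S = [0], T = [1, 2, 3, 4, 5, 6]

Max-flow min-cut theorem verified: both equal 10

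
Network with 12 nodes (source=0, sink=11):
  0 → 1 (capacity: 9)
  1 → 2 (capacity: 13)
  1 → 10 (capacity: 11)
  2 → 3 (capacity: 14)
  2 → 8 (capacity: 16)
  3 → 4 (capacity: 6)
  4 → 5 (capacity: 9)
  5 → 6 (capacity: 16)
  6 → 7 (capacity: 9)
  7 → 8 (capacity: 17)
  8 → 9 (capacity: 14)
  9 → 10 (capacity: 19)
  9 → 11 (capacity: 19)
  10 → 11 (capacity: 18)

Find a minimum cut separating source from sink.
Min cut value = 9, edges: (0,1)

Min cut value: 9
Partition: S = [0], T = [1, 2, 3, 4, 5, 6, 7, 8, 9, 10, 11]
Cut edges: (0,1)

By max-flow min-cut theorem, max flow = min cut = 9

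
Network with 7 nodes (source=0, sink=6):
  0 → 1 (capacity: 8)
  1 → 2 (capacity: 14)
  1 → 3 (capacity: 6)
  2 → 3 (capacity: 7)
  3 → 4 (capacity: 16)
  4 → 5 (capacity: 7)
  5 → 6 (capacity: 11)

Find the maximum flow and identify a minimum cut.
Max flow = 7, Min cut edges: (4,5)

Maximum flow: 7
Minimum cut: (4,5)
Partition: S = [0, 1, 2, 3, 4], T = [5, 6]

Max-flow min-cut theorem verified: both equal 7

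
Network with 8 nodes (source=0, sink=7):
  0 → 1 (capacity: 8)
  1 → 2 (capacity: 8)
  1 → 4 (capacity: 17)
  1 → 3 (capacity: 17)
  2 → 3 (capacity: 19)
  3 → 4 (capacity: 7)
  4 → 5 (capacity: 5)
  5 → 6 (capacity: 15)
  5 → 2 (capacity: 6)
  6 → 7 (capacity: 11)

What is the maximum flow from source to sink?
Maximum flow = 5

Max flow: 5

Flow assignment:
  0 → 1: 5/8
  1 → 4: 5/17
  4 → 5: 5/5
  5 → 6: 5/15
  6 → 7: 5/11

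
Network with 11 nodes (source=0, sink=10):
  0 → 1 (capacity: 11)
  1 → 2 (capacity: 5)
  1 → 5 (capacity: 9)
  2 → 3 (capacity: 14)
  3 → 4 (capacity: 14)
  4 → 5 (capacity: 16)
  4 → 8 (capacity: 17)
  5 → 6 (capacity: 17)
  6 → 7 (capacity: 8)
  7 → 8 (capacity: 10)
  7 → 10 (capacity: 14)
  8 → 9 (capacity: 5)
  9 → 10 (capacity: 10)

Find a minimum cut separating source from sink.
Min cut value = 11, edges: (0,1)

Min cut value: 11
Partition: S = [0], T = [1, 2, 3, 4, 5, 6, 7, 8, 9, 10]
Cut edges: (0,1)

By max-flow min-cut theorem, max flow = min cut = 11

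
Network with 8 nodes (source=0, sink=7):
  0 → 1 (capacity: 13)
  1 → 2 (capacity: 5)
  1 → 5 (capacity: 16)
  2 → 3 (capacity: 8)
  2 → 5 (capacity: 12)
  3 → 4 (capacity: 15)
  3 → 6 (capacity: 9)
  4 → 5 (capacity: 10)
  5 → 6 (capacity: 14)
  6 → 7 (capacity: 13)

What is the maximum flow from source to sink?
Maximum flow = 13

Max flow: 13

Flow assignment:
  0 → 1: 13/13
  1 → 5: 13/16
  5 → 6: 13/14
  6 → 7: 13/13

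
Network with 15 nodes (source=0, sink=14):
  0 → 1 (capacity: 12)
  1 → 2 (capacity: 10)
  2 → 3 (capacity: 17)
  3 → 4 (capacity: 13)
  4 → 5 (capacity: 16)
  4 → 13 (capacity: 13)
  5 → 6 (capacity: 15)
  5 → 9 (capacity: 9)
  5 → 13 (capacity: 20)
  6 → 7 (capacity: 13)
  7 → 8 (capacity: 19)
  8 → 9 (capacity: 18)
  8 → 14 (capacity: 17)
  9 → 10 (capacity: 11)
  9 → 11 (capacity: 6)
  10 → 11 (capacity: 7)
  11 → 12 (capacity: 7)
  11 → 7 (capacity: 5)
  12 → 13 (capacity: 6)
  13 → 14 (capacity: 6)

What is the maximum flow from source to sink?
Maximum flow = 10

Max flow: 10

Flow assignment:
  0 → 1: 10/12
  1 → 2: 10/10
  2 → 3: 10/17
  3 → 4: 10/13
  4 → 5: 4/16
  4 → 13: 6/13
  5 → 6: 4/15
  6 → 7: 4/13
  7 → 8: 4/19
  8 → 14: 4/17
  13 → 14: 6/6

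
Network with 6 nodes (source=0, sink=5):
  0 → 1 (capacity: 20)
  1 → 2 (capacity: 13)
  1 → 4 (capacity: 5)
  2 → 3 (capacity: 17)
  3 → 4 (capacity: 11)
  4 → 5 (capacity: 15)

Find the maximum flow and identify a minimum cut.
Max flow = 15, Min cut edges: (4,5)

Maximum flow: 15
Minimum cut: (4,5)
Partition: S = [0, 1, 2, 3, 4], T = [5]

Max-flow min-cut theorem verified: both equal 15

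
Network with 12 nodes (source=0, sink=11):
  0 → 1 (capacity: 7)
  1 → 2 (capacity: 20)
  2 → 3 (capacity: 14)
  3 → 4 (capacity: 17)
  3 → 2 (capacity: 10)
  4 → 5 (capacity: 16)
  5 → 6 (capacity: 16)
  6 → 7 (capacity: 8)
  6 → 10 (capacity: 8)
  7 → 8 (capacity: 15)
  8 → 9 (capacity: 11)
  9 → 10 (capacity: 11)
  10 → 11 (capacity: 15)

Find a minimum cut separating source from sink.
Min cut value = 7, edges: (0,1)

Min cut value: 7
Partition: S = [0], T = [1, 2, 3, 4, 5, 6, 7, 8, 9, 10, 11]
Cut edges: (0,1)

By max-flow min-cut theorem, max flow = min cut = 7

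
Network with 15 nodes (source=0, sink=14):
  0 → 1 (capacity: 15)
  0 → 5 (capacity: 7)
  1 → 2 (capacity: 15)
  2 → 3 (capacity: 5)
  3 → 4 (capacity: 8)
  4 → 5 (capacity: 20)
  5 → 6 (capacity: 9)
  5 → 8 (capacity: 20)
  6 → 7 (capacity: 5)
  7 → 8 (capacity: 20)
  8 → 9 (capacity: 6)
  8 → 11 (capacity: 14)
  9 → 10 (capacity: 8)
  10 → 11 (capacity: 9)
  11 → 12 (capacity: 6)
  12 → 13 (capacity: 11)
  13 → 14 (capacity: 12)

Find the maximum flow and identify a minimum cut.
Max flow = 6, Min cut edges: (11,12)

Maximum flow: 6
Minimum cut: (11,12)
Partition: S = [0, 1, 2, 3, 4, 5, 6, 7, 8, 9, 10, 11], T = [12, 13, 14]

Max-flow min-cut theorem verified: both equal 6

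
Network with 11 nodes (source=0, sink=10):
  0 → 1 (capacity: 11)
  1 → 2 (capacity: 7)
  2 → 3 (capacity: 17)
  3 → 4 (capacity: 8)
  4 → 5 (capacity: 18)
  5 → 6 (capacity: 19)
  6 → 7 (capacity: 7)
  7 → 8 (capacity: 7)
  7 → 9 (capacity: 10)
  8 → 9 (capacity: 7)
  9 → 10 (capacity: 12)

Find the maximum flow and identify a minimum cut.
Max flow = 7, Min cut edges: (6,7)

Maximum flow: 7
Minimum cut: (6,7)
Partition: S = [0, 1, 2, 3, 4, 5, 6], T = [7, 8, 9, 10]

Max-flow min-cut theorem verified: both equal 7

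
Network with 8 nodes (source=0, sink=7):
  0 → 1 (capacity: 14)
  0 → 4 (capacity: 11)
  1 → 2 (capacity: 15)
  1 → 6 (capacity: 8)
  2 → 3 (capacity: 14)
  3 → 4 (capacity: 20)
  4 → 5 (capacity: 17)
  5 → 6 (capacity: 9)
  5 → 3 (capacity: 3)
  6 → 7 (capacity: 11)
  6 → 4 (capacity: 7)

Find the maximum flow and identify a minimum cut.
Max flow = 11, Min cut edges: (6,7)

Maximum flow: 11
Minimum cut: (6,7)
Partition: S = [0, 1, 2, 3, 4, 5, 6], T = [7]

Max-flow min-cut theorem verified: both equal 11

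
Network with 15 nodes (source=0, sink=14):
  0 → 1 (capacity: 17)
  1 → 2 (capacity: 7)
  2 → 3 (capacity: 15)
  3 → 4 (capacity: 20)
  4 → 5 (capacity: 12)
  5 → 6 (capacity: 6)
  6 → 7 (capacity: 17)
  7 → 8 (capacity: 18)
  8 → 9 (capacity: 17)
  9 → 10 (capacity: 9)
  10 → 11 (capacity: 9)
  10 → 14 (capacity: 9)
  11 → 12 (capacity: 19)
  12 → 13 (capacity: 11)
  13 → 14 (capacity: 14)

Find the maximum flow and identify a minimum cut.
Max flow = 6, Min cut edges: (5,6)

Maximum flow: 6
Minimum cut: (5,6)
Partition: S = [0, 1, 2, 3, 4, 5], T = [6, 7, 8, 9, 10, 11, 12, 13, 14]

Max-flow min-cut theorem verified: both equal 6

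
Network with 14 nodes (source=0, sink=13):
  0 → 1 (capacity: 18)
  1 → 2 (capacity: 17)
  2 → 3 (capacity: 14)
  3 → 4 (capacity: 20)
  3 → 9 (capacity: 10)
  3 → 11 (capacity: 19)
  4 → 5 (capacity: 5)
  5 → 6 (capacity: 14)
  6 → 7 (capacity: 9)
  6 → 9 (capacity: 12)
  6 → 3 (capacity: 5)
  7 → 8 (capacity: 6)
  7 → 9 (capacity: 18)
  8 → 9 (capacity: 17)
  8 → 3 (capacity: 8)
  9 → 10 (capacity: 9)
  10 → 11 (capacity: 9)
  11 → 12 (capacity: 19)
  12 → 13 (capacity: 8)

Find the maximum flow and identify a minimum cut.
Max flow = 8, Min cut edges: (12,13)

Maximum flow: 8
Minimum cut: (12,13)
Partition: S = [0, 1, 2, 3, 4, 5, 6, 7, 8, 9, 10, 11, 12], T = [13]

Max-flow min-cut theorem verified: both equal 8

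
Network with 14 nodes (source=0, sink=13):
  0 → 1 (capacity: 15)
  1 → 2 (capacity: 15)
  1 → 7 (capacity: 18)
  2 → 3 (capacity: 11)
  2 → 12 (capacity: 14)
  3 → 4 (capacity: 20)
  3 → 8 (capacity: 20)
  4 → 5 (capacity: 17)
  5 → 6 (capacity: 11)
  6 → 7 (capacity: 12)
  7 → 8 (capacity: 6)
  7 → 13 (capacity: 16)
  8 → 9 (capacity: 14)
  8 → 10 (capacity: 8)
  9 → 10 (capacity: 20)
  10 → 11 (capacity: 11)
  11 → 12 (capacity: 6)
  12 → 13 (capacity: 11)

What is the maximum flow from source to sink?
Maximum flow = 15

Max flow: 15

Flow assignment:
  0 → 1: 15/15
  1 → 7: 15/18
  7 → 13: 15/16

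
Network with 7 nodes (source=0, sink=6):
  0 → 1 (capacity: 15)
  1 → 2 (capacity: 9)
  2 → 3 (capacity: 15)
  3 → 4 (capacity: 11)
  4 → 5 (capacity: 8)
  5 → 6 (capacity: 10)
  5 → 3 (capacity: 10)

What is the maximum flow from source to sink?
Maximum flow = 8

Max flow: 8

Flow assignment:
  0 → 1: 8/15
  1 → 2: 8/9
  2 → 3: 8/15
  3 → 4: 8/11
  4 → 5: 8/8
  5 → 6: 8/10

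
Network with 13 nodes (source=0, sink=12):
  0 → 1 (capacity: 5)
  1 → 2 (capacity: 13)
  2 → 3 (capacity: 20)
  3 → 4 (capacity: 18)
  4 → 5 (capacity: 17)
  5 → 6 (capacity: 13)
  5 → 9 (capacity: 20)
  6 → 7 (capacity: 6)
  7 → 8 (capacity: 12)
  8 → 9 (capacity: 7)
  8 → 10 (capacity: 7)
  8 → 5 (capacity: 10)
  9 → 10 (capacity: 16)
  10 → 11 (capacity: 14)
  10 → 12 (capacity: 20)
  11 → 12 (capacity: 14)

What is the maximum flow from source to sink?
Maximum flow = 5

Max flow: 5

Flow assignment:
  0 → 1: 5/5
  1 → 2: 5/13
  2 → 3: 5/20
  3 → 4: 5/18
  4 → 5: 5/17
  5 → 9: 5/20
  9 → 10: 5/16
  10 → 12: 5/20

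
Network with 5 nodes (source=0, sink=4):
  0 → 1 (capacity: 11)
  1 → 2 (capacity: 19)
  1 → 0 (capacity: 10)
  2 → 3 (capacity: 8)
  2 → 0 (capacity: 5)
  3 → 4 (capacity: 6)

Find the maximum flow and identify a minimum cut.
Max flow = 6, Min cut edges: (3,4)

Maximum flow: 6
Minimum cut: (3,4)
Partition: S = [0, 1, 2, 3], T = [4]

Max-flow min-cut theorem verified: both equal 6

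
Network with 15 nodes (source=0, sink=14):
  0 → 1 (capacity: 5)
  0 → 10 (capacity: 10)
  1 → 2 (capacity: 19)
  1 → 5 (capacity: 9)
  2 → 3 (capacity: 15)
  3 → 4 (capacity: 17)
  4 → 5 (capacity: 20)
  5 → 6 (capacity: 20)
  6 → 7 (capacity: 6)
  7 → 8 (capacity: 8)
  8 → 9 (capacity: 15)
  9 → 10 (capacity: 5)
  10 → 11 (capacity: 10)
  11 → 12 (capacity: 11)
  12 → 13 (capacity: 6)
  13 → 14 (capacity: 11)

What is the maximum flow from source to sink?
Maximum flow = 6

Max flow: 6

Flow assignment:
  0 → 1: 5/5
  0 → 10: 1/10
  1 → 5: 5/9
  5 → 6: 5/20
  6 → 7: 5/6
  7 → 8: 5/8
  8 → 9: 5/15
  9 → 10: 5/5
  10 → 11: 6/10
  11 → 12: 6/11
  12 → 13: 6/6
  13 → 14: 6/11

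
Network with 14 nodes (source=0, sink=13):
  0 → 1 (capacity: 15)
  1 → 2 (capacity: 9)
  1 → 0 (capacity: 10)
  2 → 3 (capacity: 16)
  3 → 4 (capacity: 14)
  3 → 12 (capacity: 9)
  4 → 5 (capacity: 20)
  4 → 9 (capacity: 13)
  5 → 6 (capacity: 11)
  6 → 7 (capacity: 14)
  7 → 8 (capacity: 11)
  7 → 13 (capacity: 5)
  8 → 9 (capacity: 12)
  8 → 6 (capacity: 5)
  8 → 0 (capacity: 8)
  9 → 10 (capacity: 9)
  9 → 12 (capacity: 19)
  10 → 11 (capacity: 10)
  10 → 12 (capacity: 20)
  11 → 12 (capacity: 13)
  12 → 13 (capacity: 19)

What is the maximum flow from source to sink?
Maximum flow = 9

Max flow: 9

Flow assignment:
  0 → 1: 9/15
  1 → 2: 9/9
  2 → 3: 9/16
  3 → 12: 9/9
  12 → 13: 9/19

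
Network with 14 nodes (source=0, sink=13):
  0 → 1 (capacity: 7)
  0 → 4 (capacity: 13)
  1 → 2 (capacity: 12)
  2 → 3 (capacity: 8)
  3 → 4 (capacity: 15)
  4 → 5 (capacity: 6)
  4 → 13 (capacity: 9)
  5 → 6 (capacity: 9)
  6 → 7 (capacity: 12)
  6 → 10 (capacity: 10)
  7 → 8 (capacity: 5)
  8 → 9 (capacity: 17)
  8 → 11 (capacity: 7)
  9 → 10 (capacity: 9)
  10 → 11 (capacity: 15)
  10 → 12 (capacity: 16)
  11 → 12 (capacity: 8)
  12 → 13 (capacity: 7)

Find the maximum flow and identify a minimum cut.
Max flow = 15, Min cut edges: (4,5), (4,13)

Maximum flow: 15
Minimum cut: (4,5), (4,13)
Partition: S = [0, 1, 2, 3, 4], T = [5, 6, 7, 8, 9, 10, 11, 12, 13]

Max-flow min-cut theorem verified: both equal 15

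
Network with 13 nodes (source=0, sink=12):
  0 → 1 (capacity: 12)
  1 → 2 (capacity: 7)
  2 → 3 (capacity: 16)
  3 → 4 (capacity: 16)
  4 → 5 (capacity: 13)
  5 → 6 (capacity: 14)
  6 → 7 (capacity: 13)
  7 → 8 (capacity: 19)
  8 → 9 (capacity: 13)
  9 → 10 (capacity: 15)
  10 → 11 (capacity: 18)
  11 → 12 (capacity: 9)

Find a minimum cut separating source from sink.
Min cut value = 7, edges: (1,2)

Min cut value: 7
Partition: S = [0, 1], T = [2, 3, 4, 5, 6, 7, 8, 9, 10, 11, 12]
Cut edges: (1,2)

By max-flow min-cut theorem, max flow = min cut = 7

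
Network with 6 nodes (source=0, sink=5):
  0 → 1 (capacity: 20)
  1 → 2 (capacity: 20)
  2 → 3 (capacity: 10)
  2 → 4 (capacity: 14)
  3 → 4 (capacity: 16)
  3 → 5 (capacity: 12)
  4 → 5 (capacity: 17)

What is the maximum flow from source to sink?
Maximum flow = 20

Max flow: 20

Flow assignment:
  0 → 1: 20/20
  1 → 2: 20/20
  2 → 3: 10/10
  2 → 4: 10/14
  3 → 5: 10/12
  4 → 5: 10/17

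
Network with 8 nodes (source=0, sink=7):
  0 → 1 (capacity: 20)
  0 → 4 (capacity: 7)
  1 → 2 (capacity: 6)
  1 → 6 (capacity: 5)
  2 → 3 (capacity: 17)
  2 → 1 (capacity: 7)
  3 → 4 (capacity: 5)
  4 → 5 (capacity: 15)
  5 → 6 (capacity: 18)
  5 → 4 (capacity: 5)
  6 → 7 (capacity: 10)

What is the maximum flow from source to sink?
Maximum flow = 10

Max flow: 10

Flow assignment:
  0 → 1: 10/20
  1 → 2: 5/6
  1 → 6: 5/5
  2 → 3: 5/17
  3 → 4: 5/5
  4 → 5: 5/15
  5 → 6: 5/18
  6 → 7: 10/10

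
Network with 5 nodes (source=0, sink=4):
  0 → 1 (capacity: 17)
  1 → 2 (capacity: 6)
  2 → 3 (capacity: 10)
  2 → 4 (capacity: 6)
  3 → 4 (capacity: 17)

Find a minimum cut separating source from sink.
Min cut value = 6, edges: (1,2)

Min cut value: 6
Partition: S = [0, 1], T = [2, 3, 4]
Cut edges: (1,2)

By max-flow min-cut theorem, max flow = min cut = 6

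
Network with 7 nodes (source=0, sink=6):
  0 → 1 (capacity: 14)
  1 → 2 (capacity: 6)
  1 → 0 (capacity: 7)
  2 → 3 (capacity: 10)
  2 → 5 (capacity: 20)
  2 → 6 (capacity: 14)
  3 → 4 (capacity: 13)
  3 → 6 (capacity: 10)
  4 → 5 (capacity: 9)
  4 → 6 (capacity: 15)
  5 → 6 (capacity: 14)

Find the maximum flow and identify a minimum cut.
Max flow = 6, Min cut edges: (1,2)

Maximum flow: 6
Minimum cut: (1,2)
Partition: S = [0, 1], T = [2, 3, 4, 5, 6]

Max-flow min-cut theorem verified: both equal 6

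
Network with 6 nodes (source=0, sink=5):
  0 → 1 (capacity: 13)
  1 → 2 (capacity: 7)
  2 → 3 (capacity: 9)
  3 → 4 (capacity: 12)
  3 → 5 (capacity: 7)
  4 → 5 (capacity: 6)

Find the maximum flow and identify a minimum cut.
Max flow = 7, Min cut edges: (1,2)

Maximum flow: 7
Minimum cut: (1,2)
Partition: S = [0, 1], T = [2, 3, 4, 5]

Max-flow min-cut theorem verified: both equal 7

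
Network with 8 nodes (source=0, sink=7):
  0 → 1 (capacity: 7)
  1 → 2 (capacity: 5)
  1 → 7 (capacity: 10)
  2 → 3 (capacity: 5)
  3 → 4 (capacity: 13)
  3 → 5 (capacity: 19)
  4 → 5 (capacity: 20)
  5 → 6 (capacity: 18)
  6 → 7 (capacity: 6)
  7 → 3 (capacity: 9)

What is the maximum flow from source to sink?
Maximum flow = 7

Max flow: 7

Flow assignment:
  0 → 1: 7/7
  1 → 7: 7/10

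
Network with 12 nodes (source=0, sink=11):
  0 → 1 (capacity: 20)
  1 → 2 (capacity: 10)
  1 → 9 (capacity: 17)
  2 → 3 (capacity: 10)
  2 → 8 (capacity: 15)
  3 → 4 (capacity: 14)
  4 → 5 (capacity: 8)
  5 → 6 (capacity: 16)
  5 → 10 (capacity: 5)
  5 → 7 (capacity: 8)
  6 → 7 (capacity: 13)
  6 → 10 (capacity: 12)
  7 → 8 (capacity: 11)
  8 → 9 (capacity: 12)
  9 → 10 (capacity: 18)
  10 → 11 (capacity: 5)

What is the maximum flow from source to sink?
Maximum flow = 5

Max flow: 5

Flow assignment:
  0 → 1: 5/20
  1 → 2: 3/10
  1 → 9: 2/17
  2 → 3: 2/10
  2 → 8: 1/15
  3 → 4: 2/14
  4 → 5: 2/8
  5 → 10: 2/5
  8 → 9: 1/12
  9 → 10: 3/18
  10 → 11: 5/5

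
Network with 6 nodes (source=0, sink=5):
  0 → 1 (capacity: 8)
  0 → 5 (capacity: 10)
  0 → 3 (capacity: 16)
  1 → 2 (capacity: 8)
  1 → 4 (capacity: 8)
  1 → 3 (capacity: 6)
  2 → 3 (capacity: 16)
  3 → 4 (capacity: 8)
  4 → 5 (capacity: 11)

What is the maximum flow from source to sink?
Maximum flow = 21

Max flow: 21

Flow assignment:
  0 → 1: 3/8
  0 → 5: 10/10
  0 → 3: 8/16
  1 → 4: 3/8
  3 → 4: 8/8
  4 → 5: 11/11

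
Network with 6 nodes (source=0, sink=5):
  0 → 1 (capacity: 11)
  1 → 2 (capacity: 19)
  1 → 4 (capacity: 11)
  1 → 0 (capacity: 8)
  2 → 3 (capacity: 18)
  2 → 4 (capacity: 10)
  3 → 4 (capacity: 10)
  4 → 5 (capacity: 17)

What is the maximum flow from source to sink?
Maximum flow = 11

Max flow: 11

Flow assignment:
  0 → 1: 11/11
  1 → 4: 11/11
  4 → 5: 11/17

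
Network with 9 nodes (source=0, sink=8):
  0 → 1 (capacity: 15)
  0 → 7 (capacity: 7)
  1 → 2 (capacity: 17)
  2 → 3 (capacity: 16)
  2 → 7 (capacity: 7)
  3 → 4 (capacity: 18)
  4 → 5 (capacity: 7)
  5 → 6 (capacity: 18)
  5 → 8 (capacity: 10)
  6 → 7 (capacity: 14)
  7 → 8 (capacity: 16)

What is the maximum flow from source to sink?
Maximum flow = 21

Max flow: 21

Flow assignment:
  0 → 1: 14/15
  0 → 7: 7/7
  1 → 2: 14/17
  2 → 3: 7/16
  2 → 7: 7/7
  3 → 4: 7/18
  4 → 5: 7/7
  5 → 8: 7/10
  7 → 8: 14/16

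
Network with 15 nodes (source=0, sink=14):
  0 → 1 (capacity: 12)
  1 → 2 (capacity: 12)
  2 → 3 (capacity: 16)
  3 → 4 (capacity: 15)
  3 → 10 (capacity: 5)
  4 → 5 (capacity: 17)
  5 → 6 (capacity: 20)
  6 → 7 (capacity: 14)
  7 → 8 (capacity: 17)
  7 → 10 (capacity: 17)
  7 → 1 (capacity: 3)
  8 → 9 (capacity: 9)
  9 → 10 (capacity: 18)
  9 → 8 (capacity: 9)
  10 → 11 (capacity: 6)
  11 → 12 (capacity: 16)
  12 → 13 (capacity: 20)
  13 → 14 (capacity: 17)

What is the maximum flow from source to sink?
Maximum flow = 6

Max flow: 6

Flow assignment:
  0 → 1: 6/12
  1 → 2: 9/12
  2 → 3: 9/16
  3 → 4: 4/15
  3 → 10: 5/5
  4 → 5: 4/17
  5 → 6: 4/20
  6 → 7: 4/14
  7 → 10: 1/17
  7 → 1: 3/3
  10 → 11: 6/6
  11 → 12: 6/16
  12 → 13: 6/20
  13 → 14: 6/17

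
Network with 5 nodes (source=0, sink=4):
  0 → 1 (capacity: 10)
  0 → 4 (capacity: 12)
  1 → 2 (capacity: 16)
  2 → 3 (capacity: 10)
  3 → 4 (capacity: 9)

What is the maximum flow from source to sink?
Maximum flow = 21

Max flow: 21

Flow assignment:
  0 → 1: 9/10
  0 → 4: 12/12
  1 → 2: 9/16
  2 → 3: 9/10
  3 → 4: 9/9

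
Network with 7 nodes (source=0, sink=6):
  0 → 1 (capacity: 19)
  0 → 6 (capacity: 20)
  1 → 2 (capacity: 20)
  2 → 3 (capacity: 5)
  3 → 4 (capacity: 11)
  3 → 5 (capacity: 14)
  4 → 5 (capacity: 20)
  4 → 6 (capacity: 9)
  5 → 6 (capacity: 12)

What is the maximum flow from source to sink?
Maximum flow = 25

Max flow: 25

Flow assignment:
  0 → 1: 5/19
  0 → 6: 20/20
  1 → 2: 5/20
  2 → 3: 5/5
  3 → 4: 5/11
  4 → 6: 5/9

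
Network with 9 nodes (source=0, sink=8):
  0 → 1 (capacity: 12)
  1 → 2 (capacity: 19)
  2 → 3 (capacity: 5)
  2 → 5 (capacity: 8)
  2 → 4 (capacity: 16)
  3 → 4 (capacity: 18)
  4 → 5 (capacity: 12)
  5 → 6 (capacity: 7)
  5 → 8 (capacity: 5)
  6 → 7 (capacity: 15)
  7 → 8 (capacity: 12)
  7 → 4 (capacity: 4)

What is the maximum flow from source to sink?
Maximum flow = 12

Max flow: 12

Flow assignment:
  0 → 1: 12/12
  1 → 2: 12/19
  2 → 5: 8/8
  2 → 4: 4/16
  4 → 5: 4/12
  5 → 6: 7/7
  5 → 8: 5/5
  6 → 7: 7/15
  7 → 8: 7/12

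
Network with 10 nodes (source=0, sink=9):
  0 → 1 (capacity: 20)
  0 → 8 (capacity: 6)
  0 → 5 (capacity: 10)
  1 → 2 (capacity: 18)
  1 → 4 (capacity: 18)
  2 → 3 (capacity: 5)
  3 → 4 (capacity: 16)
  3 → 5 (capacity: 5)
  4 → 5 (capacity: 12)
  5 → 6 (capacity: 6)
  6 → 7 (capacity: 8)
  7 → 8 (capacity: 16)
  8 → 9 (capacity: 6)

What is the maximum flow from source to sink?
Maximum flow = 6

Max flow: 6

Flow assignment:
  0 → 1: 6/20
  1 → 4: 6/18
  4 → 5: 6/12
  5 → 6: 6/6
  6 → 7: 6/8
  7 → 8: 6/16
  8 → 9: 6/6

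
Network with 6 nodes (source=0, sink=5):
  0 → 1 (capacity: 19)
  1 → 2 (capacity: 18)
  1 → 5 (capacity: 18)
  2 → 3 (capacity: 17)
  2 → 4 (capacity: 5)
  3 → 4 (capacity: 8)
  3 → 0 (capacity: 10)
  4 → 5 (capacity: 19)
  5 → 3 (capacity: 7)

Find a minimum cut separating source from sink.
Min cut value = 19, edges: (0,1)

Min cut value: 19
Partition: S = [0], T = [1, 2, 3, 4, 5]
Cut edges: (0,1)

By max-flow min-cut theorem, max flow = min cut = 19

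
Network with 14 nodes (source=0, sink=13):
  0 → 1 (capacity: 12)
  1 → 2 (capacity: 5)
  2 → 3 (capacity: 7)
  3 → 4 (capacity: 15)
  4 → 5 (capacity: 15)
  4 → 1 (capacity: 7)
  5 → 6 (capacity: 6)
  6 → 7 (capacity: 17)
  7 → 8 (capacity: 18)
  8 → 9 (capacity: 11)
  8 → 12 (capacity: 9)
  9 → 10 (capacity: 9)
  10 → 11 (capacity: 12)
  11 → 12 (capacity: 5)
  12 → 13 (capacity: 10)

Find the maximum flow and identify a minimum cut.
Max flow = 5, Min cut edges: (1,2)

Maximum flow: 5
Minimum cut: (1,2)
Partition: S = [0, 1], T = [2, 3, 4, 5, 6, 7, 8, 9, 10, 11, 12, 13]

Max-flow min-cut theorem verified: both equal 5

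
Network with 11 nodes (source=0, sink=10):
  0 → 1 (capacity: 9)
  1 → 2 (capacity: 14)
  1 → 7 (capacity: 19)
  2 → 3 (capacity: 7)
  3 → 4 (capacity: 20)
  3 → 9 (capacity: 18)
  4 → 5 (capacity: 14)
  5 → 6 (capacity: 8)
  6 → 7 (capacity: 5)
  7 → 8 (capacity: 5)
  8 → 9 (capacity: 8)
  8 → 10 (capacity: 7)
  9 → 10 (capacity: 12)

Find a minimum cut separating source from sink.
Min cut value = 9, edges: (0,1)

Min cut value: 9
Partition: S = [0], T = [1, 2, 3, 4, 5, 6, 7, 8, 9, 10]
Cut edges: (0,1)

By max-flow min-cut theorem, max flow = min cut = 9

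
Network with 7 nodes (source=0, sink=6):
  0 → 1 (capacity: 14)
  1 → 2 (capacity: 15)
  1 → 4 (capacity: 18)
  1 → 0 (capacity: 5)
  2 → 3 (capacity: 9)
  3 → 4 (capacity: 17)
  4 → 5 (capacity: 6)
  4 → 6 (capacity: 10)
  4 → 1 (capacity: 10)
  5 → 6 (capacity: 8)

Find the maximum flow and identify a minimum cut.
Max flow = 14, Min cut edges: (0,1)

Maximum flow: 14
Minimum cut: (0,1)
Partition: S = [0], T = [1, 2, 3, 4, 5, 6]

Max-flow min-cut theorem verified: both equal 14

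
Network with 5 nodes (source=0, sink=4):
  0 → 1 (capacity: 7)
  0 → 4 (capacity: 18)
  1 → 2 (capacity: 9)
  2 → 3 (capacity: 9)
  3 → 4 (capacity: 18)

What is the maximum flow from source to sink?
Maximum flow = 25

Max flow: 25

Flow assignment:
  0 → 1: 7/7
  0 → 4: 18/18
  1 → 2: 7/9
  2 → 3: 7/9
  3 → 4: 7/18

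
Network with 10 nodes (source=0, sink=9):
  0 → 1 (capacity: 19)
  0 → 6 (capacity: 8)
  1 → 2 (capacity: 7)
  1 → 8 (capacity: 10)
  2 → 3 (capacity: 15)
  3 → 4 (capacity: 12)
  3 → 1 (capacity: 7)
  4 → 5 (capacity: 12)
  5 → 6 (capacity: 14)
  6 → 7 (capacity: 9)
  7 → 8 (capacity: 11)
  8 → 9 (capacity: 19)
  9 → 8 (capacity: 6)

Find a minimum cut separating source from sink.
Min cut value = 19, edges: (8,9)

Min cut value: 19
Partition: S = [0, 1, 2, 3, 4, 5, 6, 7, 8], T = [9]
Cut edges: (8,9)

By max-flow min-cut theorem, max flow = min cut = 19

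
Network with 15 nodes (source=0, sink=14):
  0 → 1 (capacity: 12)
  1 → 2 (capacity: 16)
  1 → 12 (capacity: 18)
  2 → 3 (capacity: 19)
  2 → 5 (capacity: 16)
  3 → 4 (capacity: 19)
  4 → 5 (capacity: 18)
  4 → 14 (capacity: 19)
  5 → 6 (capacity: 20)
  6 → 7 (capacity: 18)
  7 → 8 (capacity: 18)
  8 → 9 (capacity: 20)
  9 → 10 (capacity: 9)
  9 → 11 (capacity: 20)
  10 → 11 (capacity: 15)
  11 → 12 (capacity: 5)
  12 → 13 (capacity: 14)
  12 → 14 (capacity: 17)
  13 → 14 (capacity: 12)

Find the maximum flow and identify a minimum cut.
Max flow = 12, Min cut edges: (0,1)

Maximum flow: 12
Minimum cut: (0,1)
Partition: S = [0], T = [1, 2, 3, 4, 5, 6, 7, 8, 9, 10, 11, 12, 13, 14]

Max-flow min-cut theorem verified: both equal 12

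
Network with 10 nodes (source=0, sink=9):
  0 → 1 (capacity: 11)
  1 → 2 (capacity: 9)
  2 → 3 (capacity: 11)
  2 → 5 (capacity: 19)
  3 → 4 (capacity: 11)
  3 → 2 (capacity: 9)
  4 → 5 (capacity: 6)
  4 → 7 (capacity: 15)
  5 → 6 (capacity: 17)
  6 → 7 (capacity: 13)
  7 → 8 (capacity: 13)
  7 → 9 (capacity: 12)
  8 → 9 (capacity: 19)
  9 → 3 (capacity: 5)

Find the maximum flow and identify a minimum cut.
Max flow = 9, Min cut edges: (1,2)

Maximum flow: 9
Minimum cut: (1,2)
Partition: S = [0, 1], T = [2, 3, 4, 5, 6, 7, 8, 9]

Max-flow min-cut theorem verified: both equal 9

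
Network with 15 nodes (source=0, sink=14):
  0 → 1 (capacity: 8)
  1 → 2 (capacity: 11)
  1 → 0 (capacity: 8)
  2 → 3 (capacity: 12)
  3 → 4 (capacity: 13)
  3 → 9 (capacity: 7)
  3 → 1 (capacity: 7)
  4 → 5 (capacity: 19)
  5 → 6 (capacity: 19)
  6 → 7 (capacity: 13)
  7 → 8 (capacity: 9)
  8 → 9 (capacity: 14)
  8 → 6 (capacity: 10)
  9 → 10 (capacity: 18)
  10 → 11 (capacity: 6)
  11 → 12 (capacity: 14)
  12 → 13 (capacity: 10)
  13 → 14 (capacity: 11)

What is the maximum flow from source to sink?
Maximum flow = 6

Max flow: 6

Flow assignment:
  0 → 1: 6/8
  1 → 2: 8/11
  2 → 3: 8/12
  3 → 4: 1/13
  3 → 9: 5/7
  3 → 1: 2/7
  4 → 5: 1/19
  5 → 6: 1/19
  6 → 7: 1/13
  7 → 8: 1/9
  8 → 9: 1/14
  9 → 10: 6/18
  10 → 11: 6/6
  11 → 12: 6/14
  12 → 13: 6/10
  13 → 14: 6/11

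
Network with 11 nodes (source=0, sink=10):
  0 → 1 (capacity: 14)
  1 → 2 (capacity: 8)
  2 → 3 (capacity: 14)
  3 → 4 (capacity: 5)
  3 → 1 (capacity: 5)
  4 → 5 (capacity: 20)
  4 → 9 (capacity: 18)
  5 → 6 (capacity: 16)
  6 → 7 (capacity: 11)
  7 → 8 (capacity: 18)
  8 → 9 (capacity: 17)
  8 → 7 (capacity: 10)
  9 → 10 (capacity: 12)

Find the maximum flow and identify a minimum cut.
Max flow = 5, Min cut edges: (3,4)

Maximum flow: 5
Minimum cut: (3,4)
Partition: S = [0, 1, 2, 3], T = [4, 5, 6, 7, 8, 9, 10]

Max-flow min-cut theorem verified: both equal 5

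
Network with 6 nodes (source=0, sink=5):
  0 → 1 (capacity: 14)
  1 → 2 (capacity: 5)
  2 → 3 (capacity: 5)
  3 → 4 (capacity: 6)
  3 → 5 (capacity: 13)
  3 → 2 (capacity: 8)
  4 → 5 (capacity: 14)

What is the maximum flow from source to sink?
Maximum flow = 5

Max flow: 5

Flow assignment:
  0 → 1: 5/14
  1 → 2: 5/5
  2 → 3: 5/5
  3 → 5: 5/13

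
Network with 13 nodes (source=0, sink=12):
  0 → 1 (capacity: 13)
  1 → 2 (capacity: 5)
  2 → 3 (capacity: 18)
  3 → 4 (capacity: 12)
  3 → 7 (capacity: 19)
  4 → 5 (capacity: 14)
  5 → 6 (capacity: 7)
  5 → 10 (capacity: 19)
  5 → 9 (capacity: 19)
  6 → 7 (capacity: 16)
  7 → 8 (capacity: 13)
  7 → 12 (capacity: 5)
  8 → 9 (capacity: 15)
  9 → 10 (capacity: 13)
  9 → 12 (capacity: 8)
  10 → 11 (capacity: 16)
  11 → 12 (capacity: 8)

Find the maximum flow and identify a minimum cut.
Max flow = 5, Min cut edges: (1,2)

Maximum flow: 5
Minimum cut: (1,2)
Partition: S = [0, 1], T = [2, 3, 4, 5, 6, 7, 8, 9, 10, 11, 12]

Max-flow min-cut theorem verified: both equal 5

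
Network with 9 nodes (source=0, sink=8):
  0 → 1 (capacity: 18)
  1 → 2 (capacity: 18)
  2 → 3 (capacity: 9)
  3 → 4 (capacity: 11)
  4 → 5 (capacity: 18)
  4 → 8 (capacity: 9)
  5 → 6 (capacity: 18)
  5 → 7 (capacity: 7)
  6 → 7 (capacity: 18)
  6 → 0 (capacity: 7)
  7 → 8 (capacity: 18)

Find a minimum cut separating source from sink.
Min cut value = 9, edges: (2,3)

Min cut value: 9
Partition: S = [0, 1, 2], T = [3, 4, 5, 6, 7, 8]
Cut edges: (2,3)

By max-flow min-cut theorem, max flow = min cut = 9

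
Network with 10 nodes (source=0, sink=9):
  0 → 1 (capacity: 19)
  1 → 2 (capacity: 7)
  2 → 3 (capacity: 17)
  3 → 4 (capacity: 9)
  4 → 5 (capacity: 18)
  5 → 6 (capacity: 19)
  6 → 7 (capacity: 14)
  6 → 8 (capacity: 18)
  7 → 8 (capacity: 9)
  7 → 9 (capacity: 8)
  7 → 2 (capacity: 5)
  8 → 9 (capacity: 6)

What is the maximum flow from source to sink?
Maximum flow = 7

Max flow: 7

Flow assignment:
  0 → 1: 7/19
  1 → 2: 7/7
  2 → 3: 7/17
  3 → 4: 7/9
  4 → 5: 7/18
  5 → 6: 7/19
  6 → 7: 7/14
  7 → 9: 7/8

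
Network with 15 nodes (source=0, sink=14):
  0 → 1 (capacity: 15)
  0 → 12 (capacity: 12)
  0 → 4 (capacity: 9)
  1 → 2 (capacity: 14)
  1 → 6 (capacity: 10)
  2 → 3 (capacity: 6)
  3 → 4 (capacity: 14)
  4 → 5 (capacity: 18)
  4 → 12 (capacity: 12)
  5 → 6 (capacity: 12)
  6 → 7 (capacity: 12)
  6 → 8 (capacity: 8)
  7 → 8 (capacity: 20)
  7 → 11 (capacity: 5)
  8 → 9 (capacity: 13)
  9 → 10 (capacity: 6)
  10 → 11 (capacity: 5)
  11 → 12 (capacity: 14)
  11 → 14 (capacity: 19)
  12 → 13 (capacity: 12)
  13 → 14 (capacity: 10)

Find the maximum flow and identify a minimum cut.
Max flow = 20, Min cut edges: (7,11), (10,11), (13,14)

Maximum flow: 20
Minimum cut: (7,11), (10,11), (13,14)
Partition: S = [0, 1, 2, 3, 4, 5, 6, 7, 8, 9, 10, 12, 13], T = [11, 14]

Max-flow min-cut theorem verified: both equal 20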